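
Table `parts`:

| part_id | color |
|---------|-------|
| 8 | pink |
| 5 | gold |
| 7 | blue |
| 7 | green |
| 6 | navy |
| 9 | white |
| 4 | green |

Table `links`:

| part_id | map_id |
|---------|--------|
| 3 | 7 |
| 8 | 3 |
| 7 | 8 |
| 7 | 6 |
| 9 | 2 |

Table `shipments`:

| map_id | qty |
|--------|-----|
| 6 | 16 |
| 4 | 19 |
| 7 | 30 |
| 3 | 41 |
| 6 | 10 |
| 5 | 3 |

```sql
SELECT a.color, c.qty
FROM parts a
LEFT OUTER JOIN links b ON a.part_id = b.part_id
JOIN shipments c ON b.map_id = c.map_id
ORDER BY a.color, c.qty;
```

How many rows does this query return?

5

Joins associate left-to-right: parts LEFT JOIN links on part_id gives 9 intermediate row(s).
Then INNER JOIN `shipments c` on map_id: keep only rows whose b.map_id appears in c.
Result: 5 row(s).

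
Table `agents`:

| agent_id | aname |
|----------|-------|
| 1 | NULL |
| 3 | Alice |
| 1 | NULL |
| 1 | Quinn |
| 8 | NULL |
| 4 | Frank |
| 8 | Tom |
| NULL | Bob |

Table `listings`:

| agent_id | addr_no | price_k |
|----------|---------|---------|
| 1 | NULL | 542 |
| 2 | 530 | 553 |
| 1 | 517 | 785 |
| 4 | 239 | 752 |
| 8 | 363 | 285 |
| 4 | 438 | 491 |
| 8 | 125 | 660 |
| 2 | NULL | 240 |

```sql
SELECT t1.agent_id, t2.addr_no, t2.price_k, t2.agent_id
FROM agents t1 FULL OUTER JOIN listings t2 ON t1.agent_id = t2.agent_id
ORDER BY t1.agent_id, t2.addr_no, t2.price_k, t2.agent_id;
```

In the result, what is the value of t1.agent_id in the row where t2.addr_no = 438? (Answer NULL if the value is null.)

4

FULL OUTER JOIN keeps every row from both sides; unmatched rows get NULL for the other side's columns.
Matching on t1.agent_id = t2.agent_id. A NULL in a compared column never satisfies the condition.
- t1[0] agent_id=1 → 2 match(es) in t2 → 2 row(s).
- t1[1] agent_id=3 → no match; kept with NULLs on the t2 side.
- t1[2] agent_id=1 → 2 match(es) in t2 → 2 row(s).
- t1[3] agent_id=1 → 2 match(es) in t2 → 2 row(s).
- t1[4] agent_id=8 → 2 match(es) in t2 → 2 row(s).
- t1[5] agent_id=4 → 2 match(es) in t2 → 2 row(s).
- t1[6] agent_id=8 → 2 match(es) in t2 → 2 row(s).
- t1[7] agent_id=NULL → no match; kept with NULLs on the t2 side.
- 2 t2 row(s) had no t1 match → kept, t1 columns NULL.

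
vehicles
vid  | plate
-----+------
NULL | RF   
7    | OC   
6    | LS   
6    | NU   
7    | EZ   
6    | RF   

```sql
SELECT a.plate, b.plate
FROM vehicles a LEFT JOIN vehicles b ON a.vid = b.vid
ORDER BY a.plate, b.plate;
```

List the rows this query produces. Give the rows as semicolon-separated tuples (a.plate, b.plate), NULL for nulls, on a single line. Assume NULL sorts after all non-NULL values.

(EZ, EZ); (EZ, OC); (LS, LS); (LS, NU); (LS, RF); (NU, LS); (NU, NU); (NU, RF); (OC, EZ); (OC, OC); (RF, LS); (RF, NU); (RF, RF); (RF, NULL)

LEFT JOIN keeps every row from `vehicles a`; unmatched rows get NULL for `vehicles b`'s columns.
Matching on a.vid = b.vid. A NULL in a compared column never satisfies the condition.
- a[0] vid=NULL → no match; kept with NULLs on the b side.
- a[1] vid=7 → 2 match(es) in b → 2 row(s).
- a[2] vid=6 → 3 match(es) in b → 3 row(s).
- a[3] vid=6 → 3 match(es) in b → 3 row(s).
- a[4] vid=7 → 2 match(es) in b → 2 row(s).
- a[5] vid=6 → 3 match(es) in b → 3 row(s).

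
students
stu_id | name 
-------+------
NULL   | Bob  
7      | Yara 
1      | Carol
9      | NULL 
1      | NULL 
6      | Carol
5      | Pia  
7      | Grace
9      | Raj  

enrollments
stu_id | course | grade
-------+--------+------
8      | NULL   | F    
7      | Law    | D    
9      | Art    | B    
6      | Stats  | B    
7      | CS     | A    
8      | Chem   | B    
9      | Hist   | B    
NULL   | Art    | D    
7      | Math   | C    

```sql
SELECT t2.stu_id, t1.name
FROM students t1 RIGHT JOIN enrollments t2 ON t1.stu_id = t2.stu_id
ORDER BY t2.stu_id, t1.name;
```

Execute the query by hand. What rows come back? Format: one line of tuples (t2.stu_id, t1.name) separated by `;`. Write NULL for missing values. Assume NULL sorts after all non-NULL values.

(6, Carol); (7, Grace); (7, Grace); (7, Grace); (7, Yara); (7, Yara); (7, Yara); (8, NULL); (8, NULL); (9, Raj); (9, Raj); (9, NULL); (9, NULL); (NULL, NULL)

RIGHT JOIN keeps every row from `enrollments`; unmatched rows get NULL for `students`'s columns.
Matching on t1.stu_id = t2.stu_id. A NULL in a compared column never satisfies the condition.
Matched pairs: 11; unmatched t2 rows kept: 3.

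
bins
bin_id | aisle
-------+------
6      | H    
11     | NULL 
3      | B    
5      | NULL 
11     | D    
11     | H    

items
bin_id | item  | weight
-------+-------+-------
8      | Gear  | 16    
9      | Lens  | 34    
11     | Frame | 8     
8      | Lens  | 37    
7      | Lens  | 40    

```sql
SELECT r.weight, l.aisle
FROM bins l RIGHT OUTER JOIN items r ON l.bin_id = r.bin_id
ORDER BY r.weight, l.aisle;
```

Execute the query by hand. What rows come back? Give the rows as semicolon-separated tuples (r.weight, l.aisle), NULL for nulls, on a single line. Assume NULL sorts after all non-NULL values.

(8, D); (8, H); (8, NULL); (16, NULL); (34, NULL); (37, NULL); (40, NULL)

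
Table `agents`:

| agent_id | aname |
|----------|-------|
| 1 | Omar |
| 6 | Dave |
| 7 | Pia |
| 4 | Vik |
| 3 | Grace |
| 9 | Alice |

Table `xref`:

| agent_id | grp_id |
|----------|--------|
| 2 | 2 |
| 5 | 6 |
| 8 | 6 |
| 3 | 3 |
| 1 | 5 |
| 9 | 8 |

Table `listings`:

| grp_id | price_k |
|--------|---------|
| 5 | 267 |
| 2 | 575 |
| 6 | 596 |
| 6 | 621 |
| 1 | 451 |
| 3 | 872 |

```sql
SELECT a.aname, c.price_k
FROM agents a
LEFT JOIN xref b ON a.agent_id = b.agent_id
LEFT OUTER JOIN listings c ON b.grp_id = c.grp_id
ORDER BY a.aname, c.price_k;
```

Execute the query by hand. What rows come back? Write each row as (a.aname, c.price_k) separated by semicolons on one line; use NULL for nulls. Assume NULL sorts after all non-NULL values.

Evaluate left to right. First `agents a LEFT JOIN xref b` on agent_id: 6 row(s).
Then LEFT JOIN `listings c` on grp_id: each of those 6 rows is kept; rows whose b.grp_id has no match in c get NULL for c's columns.

(Alice, NULL); (Dave, NULL); (Grace, 872); (Omar, 267); (Pia, NULL); (Vik, NULL)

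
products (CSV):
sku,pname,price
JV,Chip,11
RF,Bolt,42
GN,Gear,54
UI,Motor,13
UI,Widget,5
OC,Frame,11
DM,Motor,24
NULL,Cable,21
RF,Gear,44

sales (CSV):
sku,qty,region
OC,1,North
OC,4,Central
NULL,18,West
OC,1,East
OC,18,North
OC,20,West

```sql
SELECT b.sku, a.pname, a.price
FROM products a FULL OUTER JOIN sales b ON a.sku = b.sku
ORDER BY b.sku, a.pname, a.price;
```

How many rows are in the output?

14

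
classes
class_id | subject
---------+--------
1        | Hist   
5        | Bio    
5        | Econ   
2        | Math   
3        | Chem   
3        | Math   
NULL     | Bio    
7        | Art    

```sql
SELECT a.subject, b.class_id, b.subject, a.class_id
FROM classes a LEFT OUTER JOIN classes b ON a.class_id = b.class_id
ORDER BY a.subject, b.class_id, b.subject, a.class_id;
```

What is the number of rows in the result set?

12

LEFT JOIN keeps every row from `classes a`; unmatched rows get NULL for `classes b`'s columns.
Matching on a.class_id = b.class_id. A NULL in a compared column never satisfies the condition.
- class_id=1: 1 matching b row(s), so 1 row(s) emitted.
- class_id=5: 2 matching b row(s), so 2 row(s) emitted.
- class_id=5: 2 matching b row(s), so 2 row(s) emitted.
- class_id=2: 1 matching b row(s), so 1 row(s) emitted.
- class_id=3: 2 matching b row(s), so 2 row(s) emitted.
- class_id=3: 2 matching b row(s), so 2 row(s) emitted.
- class_id=NULL: no b row matches, row kept with b columns NULL.
- class_id=7: 1 matching b row(s), so 1 row(s) emitted.
Total: 11 matched + 1 padded = 12 rows.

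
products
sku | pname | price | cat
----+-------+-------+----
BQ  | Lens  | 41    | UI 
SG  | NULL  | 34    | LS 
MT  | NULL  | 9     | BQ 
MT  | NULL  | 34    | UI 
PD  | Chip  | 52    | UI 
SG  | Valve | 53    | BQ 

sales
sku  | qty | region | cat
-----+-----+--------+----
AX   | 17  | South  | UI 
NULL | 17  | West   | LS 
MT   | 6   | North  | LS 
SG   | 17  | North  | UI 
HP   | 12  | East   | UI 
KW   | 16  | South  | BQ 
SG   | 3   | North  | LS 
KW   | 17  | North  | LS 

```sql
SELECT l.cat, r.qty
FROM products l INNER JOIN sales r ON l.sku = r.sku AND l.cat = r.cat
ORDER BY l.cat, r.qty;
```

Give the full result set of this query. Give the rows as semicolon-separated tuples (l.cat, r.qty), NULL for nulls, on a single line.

(LS, 3)

INNER JOIN keeps only pairs where the ON condition holds.
Matching on l.sku = r.sku AND l.cat = r.cat. A NULL in a compared column never satisfies the condition.
- l (sku=BQ, cat=UI) has no partner → excluded.
- l (sku=SG, cat=LS) pairs with 1 row(s) of r.
- l (sku=MT, cat=BQ) has no partner → excluded.
- l (sku=MT, cat=UI) has no partner → excluded.
- l (sku=PD, cat=UI) has no partner → excluded.
- l (sku=SG, cat=BQ) has no partner → excluded.
After projecting and ordering:
l.cat | r.qty
LS | 3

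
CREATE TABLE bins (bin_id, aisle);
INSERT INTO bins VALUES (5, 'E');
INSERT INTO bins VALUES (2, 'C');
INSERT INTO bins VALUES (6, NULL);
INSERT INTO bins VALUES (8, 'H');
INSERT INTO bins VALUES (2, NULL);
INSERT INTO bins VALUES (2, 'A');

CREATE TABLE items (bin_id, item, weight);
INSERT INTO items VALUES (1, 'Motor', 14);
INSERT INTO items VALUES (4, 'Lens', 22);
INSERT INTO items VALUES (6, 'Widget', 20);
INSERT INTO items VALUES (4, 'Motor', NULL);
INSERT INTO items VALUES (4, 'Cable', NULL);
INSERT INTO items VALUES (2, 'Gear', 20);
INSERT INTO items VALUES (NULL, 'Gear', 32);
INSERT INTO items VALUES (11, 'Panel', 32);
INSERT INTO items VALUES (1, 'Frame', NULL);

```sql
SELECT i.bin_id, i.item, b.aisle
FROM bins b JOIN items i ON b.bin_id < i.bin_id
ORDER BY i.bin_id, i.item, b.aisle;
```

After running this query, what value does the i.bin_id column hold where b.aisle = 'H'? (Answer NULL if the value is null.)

INNER JOIN keeps only pairs where the ON condition holds.
Matching on b.bin_id < i.bin_id. A NULL in a compared column never satisfies the condition.
Matched pairs: 19.

11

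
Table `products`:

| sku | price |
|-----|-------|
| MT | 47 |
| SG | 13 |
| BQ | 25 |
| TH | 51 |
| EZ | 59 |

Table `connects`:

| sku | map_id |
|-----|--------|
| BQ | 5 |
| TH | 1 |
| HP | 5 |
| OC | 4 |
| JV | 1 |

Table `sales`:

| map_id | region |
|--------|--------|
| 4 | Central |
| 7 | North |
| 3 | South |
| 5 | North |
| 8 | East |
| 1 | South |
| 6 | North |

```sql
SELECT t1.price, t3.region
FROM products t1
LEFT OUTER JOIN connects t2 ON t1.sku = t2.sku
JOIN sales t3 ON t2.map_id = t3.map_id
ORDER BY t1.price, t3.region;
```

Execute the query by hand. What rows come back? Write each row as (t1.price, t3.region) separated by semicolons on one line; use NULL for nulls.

(25, North); (51, South)

Step 1 — t1 LEFT JOIN t2 on sku → 5 row(s).
Then INNER JOIN `sales t3` on map_id: keep only rows whose t2.map_id appears in t3.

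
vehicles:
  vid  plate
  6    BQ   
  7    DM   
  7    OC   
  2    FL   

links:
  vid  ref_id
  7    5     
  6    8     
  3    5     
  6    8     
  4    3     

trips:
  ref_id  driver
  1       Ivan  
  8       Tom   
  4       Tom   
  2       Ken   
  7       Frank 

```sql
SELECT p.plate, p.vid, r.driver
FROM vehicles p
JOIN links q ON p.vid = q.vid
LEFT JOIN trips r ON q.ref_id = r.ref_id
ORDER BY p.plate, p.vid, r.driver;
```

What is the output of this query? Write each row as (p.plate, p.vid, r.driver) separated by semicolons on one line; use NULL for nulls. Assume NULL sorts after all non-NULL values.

(BQ, 6, Tom); (BQ, 6, Tom); (DM, 7, NULL); (OC, 7, NULL)

Joins associate left-to-right: vehicles INNER JOIN links on vid gives 4 intermediate row(s).
Then LEFT JOIN `trips r` on ref_id: each of those 4 rows is kept; rows whose q.ref_id has no match in r get NULL for r's columns.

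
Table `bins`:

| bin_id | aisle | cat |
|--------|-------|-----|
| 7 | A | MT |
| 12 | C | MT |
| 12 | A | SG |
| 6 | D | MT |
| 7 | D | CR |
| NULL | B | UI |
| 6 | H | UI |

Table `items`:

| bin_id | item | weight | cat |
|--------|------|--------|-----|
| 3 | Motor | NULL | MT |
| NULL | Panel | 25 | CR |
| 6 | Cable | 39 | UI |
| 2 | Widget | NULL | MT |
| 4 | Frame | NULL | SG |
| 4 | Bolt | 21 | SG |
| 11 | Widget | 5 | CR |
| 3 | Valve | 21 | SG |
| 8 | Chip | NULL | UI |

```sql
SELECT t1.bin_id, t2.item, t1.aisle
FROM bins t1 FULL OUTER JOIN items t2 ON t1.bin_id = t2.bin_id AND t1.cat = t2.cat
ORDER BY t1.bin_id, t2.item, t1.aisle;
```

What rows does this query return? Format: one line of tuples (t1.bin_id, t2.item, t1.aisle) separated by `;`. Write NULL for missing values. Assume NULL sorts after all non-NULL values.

FULL OUTER JOIN keeps every row from both sides; unmatched rows get NULL for the other side's columns.
Matching on t1.bin_id = t2.bin_id AND t1.cat = t2.cat. A NULL in a compared column never satisfies the condition.
- t1 row (bin_id=7, cat=MT): no match → kept, t2 columns NULL.
- t1 row (bin_id=12, cat=MT): no match → kept, t2 columns NULL.
- t1 row (bin_id=12, cat=SG): no match → kept, t2 columns NULL.
- t1 row (bin_id=6, cat=MT): no match → kept, t2 columns NULL.
- t1 row (bin_id=7, cat=CR): no match → kept, t2 columns NULL.
- t1 row (bin_id=NULL, cat=UI): no match → kept, t2 columns NULL.
- t1 row (bin_id=6, cat=UI): matches 1 t2 row(s) → 1 output row(s).
- 8 t2 row(s) had no t1 match → kept, t1 columns NULL.

(6, Cable, H); (6, NULL, D); (7, NULL, A); (7, NULL, D); (12, NULL, A); (12, NULL, C); (NULL, Bolt, NULL); (NULL, Chip, NULL); (NULL, Frame, NULL); (NULL, Motor, NULL); (NULL, Panel, NULL); (NULL, Valve, NULL); (NULL, Widget, NULL); (NULL, Widget, NULL); (NULL, NULL, B)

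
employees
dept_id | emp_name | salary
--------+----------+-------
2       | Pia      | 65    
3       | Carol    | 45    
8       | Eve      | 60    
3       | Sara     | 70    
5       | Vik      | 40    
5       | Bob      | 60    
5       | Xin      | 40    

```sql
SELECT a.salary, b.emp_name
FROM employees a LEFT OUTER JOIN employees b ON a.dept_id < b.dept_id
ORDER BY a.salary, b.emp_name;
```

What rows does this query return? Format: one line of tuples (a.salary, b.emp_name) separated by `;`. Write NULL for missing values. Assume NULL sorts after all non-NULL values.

LEFT JOIN keeps every row from `employees a`; unmatched rows get NULL for `employees b`'s columns.
Matching on a.dept_id < b.dept_id.
- a row (dept_id=2): matches 6 b row(s) → 6 output row(s).
- a row (dept_id=3): matches 4 b row(s) → 4 output row(s).
- a row (dept_id=8): no match → kept, b columns NULL.
- a row (dept_id=3): matches 4 b row(s) → 4 output row(s).
- a row (dept_id=5): matches 1 b row(s) → 1 output row(s).
- a row (dept_id=5): matches 1 b row(s) → 1 output row(s).
- a row (dept_id=5): matches 1 b row(s) → 1 output row(s).

(40, Eve); (40, Eve); (45, Bob); (45, Eve); (45, Vik); (45, Xin); (60, Eve); (60, NULL); (65, Bob); (65, Carol); (65, Eve); (65, Sara); (65, Vik); (65, Xin); (70, Bob); (70, Eve); (70, Vik); (70, Xin)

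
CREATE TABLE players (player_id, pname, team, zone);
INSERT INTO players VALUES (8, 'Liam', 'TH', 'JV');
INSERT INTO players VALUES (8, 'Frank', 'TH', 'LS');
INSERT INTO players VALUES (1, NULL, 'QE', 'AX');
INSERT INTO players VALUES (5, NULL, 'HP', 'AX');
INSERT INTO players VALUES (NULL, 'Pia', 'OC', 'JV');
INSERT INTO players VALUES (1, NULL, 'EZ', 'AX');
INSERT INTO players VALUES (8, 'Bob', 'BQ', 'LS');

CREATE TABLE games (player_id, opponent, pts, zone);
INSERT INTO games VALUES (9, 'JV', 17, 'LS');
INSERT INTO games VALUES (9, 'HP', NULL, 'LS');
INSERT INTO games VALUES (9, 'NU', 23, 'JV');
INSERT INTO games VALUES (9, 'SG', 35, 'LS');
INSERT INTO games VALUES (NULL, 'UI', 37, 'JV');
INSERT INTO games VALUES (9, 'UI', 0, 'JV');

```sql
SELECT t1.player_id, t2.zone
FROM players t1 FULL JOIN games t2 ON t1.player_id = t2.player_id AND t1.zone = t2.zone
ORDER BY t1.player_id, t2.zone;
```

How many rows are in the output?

13

FULL OUTER JOIN keeps every row from both sides; unmatched rows get NULL for the other side's columns.
Matching on t1.player_id = t2.player_id AND t1.zone = t2.zone. A NULL in a compared column never satisfies the condition.
Matched pairs: 0; unmatched t1 rows kept: 7; unmatched t2 rows kept: 6.
Total: 0 matched + 13 padded = 13 rows.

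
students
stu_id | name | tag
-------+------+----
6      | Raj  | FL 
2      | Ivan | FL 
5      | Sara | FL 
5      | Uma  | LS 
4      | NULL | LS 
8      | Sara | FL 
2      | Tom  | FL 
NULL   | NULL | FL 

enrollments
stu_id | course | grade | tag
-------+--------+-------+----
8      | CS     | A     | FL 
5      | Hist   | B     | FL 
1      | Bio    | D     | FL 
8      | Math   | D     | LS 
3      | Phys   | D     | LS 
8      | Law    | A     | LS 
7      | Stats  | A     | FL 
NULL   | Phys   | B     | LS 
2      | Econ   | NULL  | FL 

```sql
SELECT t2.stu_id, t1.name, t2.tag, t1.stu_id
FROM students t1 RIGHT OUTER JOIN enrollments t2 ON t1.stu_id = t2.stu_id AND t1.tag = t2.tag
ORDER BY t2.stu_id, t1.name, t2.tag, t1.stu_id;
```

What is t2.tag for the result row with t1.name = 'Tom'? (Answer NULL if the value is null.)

RIGHT JOIN keeps every row from `enrollments`; unmatched rows get NULL for `students`'s columns.
Matching on t1.stu_id = t2.stu_id AND t1.tag = t2.tag. A NULL in a compared column never satisfies the condition.
- t1 row (stu_id=6, tag=FL): no match.
- t1 row (stu_id=2, tag=FL): matches 1 t2 row(s) → 1 output row(s).
- t1 row (stu_id=5, tag=FL): matches 1 t2 row(s) → 1 output row(s).
- t1 row (stu_id=5, tag=LS): no match.
- t1 row (stu_id=4, tag=LS): no match.
- t1 row (stu_id=8, tag=FL): matches 1 t2 row(s) → 1 output row(s).
- t1 row (stu_id=2, tag=FL): matches 1 t2 row(s) → 1 output row(s).
- t1 row (stu_id=NULL, tag=FL): no match.
- 6 row(s) from t2 found no t1 partner → padded with NULL.

FL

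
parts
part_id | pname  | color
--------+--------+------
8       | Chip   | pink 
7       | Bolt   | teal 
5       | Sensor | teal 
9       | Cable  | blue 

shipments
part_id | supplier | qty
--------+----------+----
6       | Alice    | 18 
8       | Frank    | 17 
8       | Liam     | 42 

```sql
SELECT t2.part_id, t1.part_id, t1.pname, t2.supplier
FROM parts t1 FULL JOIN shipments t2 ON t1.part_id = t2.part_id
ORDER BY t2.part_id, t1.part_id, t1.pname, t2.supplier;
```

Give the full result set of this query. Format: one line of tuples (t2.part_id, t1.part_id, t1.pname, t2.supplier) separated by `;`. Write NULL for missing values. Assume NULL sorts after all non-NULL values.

FULL OUTER JOIN keeps every row from both sides; unmatched rows get NULL for the other side's columns.
Matching on t1.part_id = t2.part_id.
- t1 (part_id=8) pairs with 2 row(s) of t2.
- t1 (part_id=7) has no partner → padded with NULL.
- t1 (part_id=5) has no partner → padded with NULL.
- t1 (part_id=9) has no partner → padded with NULL.
- 1 row(s) from t2 found no t1 partner → padded with NULL.
After projecting and ordering:
t2.part_id | t1.part_id | t1.pname | t2.supplier
6 | NULL | NULL | Alice
8 | 8 | Chip | Frank
8 | 8 | Chip | Liam
NULL | 5 | Sensor | NULL
NULL | 7 | Bolt | NULL
NULL | 9 | Cable | NULL

(6, NULL, NULL, Alice); (8, 8, Chip, Frank); (8, 8, Chip, Liam); (NULL, 5, Sensor, NULL); (NULL, 7, Bolt, NULL); (NULL, 9, Cable, NULL)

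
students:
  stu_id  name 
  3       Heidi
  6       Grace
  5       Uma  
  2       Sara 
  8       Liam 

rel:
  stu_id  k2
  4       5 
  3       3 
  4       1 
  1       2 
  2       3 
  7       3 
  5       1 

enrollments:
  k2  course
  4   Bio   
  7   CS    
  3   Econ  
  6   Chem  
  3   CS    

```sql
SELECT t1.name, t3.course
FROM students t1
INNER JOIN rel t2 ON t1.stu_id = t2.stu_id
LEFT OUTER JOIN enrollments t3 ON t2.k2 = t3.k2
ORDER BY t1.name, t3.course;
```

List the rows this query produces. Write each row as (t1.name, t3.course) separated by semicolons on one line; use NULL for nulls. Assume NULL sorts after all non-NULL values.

(Heidi, CS); (Heidi, Econ); (Sara, CS); (Sara, Econ); (Uma, NULL)

Joins associate left-to-right: students INNER JOIN rel on stu_id gives 3 intermediate row(s).
Then LEFT JOIN `enrollments t3` on k2: each of those 3 rows is kept; rows whose t2.k2 has no match in t3 get NULL for t3's columns.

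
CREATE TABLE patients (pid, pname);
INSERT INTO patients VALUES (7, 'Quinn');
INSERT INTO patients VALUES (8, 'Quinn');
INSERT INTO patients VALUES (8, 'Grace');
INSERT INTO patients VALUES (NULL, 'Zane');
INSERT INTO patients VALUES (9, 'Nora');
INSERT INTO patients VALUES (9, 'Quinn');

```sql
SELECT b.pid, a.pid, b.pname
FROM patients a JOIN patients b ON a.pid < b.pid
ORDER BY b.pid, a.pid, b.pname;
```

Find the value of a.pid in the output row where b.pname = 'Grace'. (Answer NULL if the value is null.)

INNER JOIN keeps only pairs where the ON condition holds.
Matching on a.pid < b.pid. A NULL in a compared column never satisfies the condition.
- pid=7: 4 matching b row(s), so 4 row(s) emitted.
- pid=8: 2 matching b row(s), so 2 row(s) emitted.
- pid=8: 2 matching b row(s), so 2 row(s) emitted.
- pid=NULL: no matching b row, dropped.
- pid=9: no matching b row, dropped.
- pid=9: no matching b row, dropped.

7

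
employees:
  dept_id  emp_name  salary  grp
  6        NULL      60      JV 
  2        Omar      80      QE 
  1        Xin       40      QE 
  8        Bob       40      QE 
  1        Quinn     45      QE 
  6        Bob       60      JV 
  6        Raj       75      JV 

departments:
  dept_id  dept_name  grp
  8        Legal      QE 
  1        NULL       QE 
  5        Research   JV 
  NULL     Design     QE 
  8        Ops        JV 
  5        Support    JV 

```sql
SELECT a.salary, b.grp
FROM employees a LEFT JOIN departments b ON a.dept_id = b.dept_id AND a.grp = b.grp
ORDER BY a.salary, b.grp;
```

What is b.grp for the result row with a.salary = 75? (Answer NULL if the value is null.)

NULL

LEFT JOIN keeps every row from `employees`; unmatched rows get NULL for `departments`'s columns.
Matching on a.dept_id = b.dept_id AND a.grp = b.grp. A NULL in a compared column never satisfies the condition.
- a row (dept_id=6, grp=JV): no match → kept, b columns NULL.
- a row (dept_id=2, grp=QE): no match → kept, b columns NULL.
- a row (dept_id=1, grp=QE): matches 1 b row(s) → 1 output row(s).
- a row (dept_id=8, grp=QE): matches 1 b row(s) → 1 output row(s).
- a row (dept_id=1, grp=QE): matches 1 b row(s) → 1 output row(s).
- a row (dept_id=6, grp=JV): no match → kept, b columns NULL.
- a row (dept_id=6, grp=JV): no match → kept, b columns NULL.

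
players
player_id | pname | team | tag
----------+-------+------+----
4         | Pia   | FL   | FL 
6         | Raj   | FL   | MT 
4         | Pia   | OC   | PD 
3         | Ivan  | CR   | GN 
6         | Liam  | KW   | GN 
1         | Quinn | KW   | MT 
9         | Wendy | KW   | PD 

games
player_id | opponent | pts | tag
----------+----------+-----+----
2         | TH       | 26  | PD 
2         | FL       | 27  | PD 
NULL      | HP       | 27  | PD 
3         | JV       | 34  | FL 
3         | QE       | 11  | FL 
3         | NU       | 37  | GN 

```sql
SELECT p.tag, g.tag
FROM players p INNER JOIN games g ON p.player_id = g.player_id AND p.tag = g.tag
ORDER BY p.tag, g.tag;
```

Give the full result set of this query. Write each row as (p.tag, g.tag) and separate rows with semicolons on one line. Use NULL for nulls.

INNER JOIN keeps only pairs where the ON condition holds.
Matching on p.player_id = g.player_id AND p.tag = g.tag. A NULL in a compared column never satisfies the condition.
- p[0] player_id=4, tag=FL → no match; dropped.
- p[1] player_id=6, tag=MT → no match; dropped.
- p[2] player_id=4, tag=PD → no match; dropped.
- p[3] player_id=3, tag=GN → 1 match(es) in g → 1 row(s).
- p[4] player_id=6, tag=GN → no match; dropped.
- p[5] player_id=1, tag=MT → no match; dropped.
- p[6] player_id=9, tag=PD → no match; dropped.
After projecting and ordering:
p.tag | g.tag
GN | GN

(GN, GN)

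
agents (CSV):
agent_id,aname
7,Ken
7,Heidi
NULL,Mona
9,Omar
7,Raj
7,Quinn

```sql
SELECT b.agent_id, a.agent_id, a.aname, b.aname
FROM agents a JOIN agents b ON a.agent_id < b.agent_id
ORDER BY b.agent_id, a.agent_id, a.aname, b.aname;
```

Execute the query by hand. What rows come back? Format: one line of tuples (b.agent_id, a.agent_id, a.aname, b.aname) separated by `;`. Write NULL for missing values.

(9, 7, Heidi, Omar); (9, 7, Ken, Omar); (9, 7, Quinn, Omar); (9, 7, Raj, Omar)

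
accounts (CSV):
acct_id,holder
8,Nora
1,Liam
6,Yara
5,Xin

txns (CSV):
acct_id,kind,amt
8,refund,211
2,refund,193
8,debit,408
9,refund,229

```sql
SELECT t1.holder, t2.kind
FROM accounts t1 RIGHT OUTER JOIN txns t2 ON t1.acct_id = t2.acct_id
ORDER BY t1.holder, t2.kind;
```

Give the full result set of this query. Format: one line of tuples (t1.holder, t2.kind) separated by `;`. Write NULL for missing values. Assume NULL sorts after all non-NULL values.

RIGHT JOIN keeps every row from `txns`; unmatched rows get NULL for `accounts`'s columns.
Matching on t1.acct_id = t2.acct_id.
Matched pairs: 2; unmatched t2 rows kept: 2.

(Nora, debit); (Nora, refund); (NULL, refund); (NULL, refund)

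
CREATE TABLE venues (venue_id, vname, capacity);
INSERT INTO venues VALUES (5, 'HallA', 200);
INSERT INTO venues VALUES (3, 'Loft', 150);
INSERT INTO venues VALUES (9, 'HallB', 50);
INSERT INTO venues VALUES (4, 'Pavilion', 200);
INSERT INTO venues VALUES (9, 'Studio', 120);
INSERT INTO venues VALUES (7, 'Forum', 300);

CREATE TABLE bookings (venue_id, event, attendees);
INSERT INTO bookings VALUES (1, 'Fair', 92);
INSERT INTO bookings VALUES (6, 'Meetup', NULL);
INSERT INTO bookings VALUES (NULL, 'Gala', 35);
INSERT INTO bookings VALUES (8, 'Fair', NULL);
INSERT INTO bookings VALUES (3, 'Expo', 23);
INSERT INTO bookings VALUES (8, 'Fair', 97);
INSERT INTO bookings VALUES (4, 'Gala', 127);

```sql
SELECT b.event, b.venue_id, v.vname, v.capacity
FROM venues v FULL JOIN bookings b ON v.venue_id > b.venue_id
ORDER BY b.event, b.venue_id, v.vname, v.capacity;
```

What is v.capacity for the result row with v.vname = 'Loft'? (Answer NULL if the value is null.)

FULL OUTER JOIN keeps every row from both sides; unmatched rows get NULL for the other side's columns.
Matching on v.venue_id > b.venue_id. A NULL in a compared column never satisfies the condition.
Matched pairs: 22; unmatched v rows kept: 0; unmatched b rows kept: 1.

150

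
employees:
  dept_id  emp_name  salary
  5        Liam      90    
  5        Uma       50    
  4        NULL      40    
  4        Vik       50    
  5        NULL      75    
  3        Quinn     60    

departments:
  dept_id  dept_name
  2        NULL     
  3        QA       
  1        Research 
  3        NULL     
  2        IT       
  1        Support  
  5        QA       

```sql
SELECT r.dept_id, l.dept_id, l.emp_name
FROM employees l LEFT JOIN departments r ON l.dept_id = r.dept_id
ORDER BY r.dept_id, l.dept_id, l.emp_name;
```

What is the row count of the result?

7

LEFT JOIN keeps every row from `employees`; unmatched rows get NULL for `departments`'s columns.
Matching on l.dept_id = r.dept_id.
Matched pairs: 5; unmatched l rows kept: 2.
Total: 5 matched + 2 padded = 7 rows.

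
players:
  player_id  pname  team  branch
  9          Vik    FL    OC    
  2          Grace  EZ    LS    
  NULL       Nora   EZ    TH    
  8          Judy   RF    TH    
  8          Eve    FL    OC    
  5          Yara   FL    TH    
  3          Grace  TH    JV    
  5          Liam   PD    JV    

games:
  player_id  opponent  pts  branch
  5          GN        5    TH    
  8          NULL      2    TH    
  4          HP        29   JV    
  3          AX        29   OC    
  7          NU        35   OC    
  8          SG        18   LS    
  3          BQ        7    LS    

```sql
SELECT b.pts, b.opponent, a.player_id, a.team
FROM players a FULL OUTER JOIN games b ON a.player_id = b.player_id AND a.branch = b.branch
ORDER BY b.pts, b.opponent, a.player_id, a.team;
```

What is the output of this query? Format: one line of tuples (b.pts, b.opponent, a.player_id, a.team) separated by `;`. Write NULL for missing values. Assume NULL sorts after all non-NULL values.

FULL OUTER JOIN keeps every row from both sides; unmatched rows get NULL for the other side's columns.
Matching on a.player_id = b.player_id AND a.branch = b.branch. A NULL in a compared column never satisfies the condition.
- a row (player_id=9, branch=OC): no match → kept, b columns NULL.
- a row (player_id=2, branch=LS): no match → kept, b columns NULL.
- a row (player_id=NULL, branch=TH): no match → kept, b columns NULL.
- a row (player_id=8, branch=TH): matches 1 b row(s) → 1 output row(s).
- a row (player_id=8, branch=OC): no match → kept, b columns NULL.
- a row (player_id=5, branch=TH): matches 1 b row(s) → 1 output row(s).
- a row (player_id=3, branch=JV): no match → kept, b columns NULL.
- a row (player_id=5, branch=JV): no match → kept, b columns NULL.
- 5 b row(s) had no a match → kept, a columns NULL.

(2, NULL, 8, RF); (5, GN, 5, FL); (7, BQ, NULL, NULL); (18, SG, NULL, NULL); (29, AX, NULL, NULL); (29, HP, NULL, NULL); (35, NU, NULL, NULL); (NULL, NULL, 2, EZ); (NULL, NULL, 3, TH); (NULL, NULL, 5, PD); (NULL, NULL, 8, FL); (NULL, NULL, 9, FL); (NULL, NULL, NULL, EZ)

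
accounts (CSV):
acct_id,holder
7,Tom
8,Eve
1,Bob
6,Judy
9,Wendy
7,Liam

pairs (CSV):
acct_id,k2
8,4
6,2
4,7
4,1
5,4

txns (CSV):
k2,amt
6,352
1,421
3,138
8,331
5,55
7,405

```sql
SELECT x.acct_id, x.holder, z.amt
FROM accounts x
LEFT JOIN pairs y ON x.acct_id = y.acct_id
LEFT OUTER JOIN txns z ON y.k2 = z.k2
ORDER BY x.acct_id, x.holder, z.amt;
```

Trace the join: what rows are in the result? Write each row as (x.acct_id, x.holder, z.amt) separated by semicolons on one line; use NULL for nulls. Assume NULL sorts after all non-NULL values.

(1, Bob, NULL); (6, Judy, NULL); (7, Liam, NULL); (7, Tom, NULL); (8, Eve, NULL); (9, Wendy, NULL)

Evaluate left to right. First `accounts x LEFT JOIN pairs y` on acct_id: 6 row(s).
Then LEFT JOIN `txns z` on k2: each of those 6 rows is kept; rows whose y.k2 has no match in z get NULL for z's columns.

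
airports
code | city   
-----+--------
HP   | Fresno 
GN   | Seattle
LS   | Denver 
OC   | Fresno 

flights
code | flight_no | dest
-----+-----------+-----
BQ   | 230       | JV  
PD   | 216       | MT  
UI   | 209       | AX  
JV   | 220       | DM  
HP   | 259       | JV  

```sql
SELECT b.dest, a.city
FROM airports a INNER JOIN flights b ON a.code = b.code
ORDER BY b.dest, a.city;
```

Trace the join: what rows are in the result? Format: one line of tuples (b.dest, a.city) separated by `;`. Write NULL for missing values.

INNER JOIN keeps only pairs where the ON condition holds.
Matching on a.code = b.code.
Matched pairs: 1.

(JV, Fresno)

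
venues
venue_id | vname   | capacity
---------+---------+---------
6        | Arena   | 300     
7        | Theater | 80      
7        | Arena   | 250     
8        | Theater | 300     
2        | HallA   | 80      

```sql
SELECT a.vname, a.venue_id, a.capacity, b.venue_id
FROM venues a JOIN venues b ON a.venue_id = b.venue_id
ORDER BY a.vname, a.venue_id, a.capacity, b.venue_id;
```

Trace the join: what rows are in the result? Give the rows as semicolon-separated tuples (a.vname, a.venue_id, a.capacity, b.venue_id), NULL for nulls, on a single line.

(Arena, 6, 300, 6); (Arena, 7, 250, 7); (Arena, 7, 250, 7); (HallA, 2, 80, 2); (Theater, 7, 80, 7); (Theater, 7, 80, 7); (Theater, 8, 300, 8)

INNER JOIN keeps only pairs where the ON condition holds.
Matching on a.venue_id = b.venue_id.
Matched pairs: 7.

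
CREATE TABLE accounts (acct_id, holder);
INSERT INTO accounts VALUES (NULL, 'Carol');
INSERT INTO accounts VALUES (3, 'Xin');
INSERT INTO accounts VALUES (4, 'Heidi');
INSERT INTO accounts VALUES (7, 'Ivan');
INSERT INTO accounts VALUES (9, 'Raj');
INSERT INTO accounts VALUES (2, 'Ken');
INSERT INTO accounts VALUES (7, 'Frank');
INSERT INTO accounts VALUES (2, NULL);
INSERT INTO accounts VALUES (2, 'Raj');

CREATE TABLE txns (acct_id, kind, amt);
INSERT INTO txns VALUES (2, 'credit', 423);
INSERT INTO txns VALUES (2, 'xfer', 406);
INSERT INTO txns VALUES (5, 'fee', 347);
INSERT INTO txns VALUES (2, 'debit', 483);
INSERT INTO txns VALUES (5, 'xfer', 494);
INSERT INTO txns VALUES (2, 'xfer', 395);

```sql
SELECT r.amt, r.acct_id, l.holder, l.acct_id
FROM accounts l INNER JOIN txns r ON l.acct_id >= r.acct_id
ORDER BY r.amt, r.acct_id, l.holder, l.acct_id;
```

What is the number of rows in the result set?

INNER JOIN keeps only pairs where the ON condition holds.
Matching on l.acct_id >= r.acct_id. A NULL in a compared column never satisfies the condition.
- l (acct_id=NULL) has no partner → excluded.
- l (acct_id=3) pairs with 4 row(s) of r.
- l (acct_id=4) pairs with 4 row(s) of r.
- l (acct_id=7) pairs with 6 row(s) of r.
- l (acct_id=9) pairs with 6 row(s) of r.
- l (acct_id=2) pairs with 4 row(s) of r.
- l (acct_id=7) pairs with 6 row(s) of r.
- l (acct_id=2) pairs with 4 row(s) of r.
- l (acct_id=2) pairs with 4 row(s) of r.
Total: 38 rows.

38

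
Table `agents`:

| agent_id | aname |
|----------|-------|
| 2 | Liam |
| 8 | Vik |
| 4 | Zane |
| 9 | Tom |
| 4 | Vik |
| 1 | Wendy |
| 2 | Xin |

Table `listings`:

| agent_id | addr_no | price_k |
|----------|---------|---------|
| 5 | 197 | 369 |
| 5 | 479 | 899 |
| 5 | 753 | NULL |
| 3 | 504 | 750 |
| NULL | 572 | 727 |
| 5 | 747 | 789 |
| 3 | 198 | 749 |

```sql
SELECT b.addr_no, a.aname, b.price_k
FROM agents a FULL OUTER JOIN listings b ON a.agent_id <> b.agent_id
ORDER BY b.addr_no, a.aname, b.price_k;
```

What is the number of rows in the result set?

43

FULL OUTER JOIN keeps every row from both sides; unmatched rows get NULL for the other side's columns.
Matching on a.agent_id <> b.agent_id. A NULL in a compared column never satisfies the condition.
Matched pairs: 42; unmatched a rows kept: 0; unmatched b rows kept: 1.
Total: 42 matched + 1 padded = 43 rows.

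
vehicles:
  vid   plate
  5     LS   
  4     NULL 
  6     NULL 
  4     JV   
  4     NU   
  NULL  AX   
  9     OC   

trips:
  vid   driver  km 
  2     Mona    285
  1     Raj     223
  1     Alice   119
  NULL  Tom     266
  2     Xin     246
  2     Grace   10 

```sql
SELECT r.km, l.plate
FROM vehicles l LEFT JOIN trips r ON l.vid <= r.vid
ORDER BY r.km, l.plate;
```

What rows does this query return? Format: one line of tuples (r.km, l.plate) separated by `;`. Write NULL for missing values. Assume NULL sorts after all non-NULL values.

LEFT JOIN keeps every row from `vehicles`; unmatched rows get NULL for `trips`'s columns.
Matching on l.vid <= r.vid. A NULL in a compared column never satisfies the condition.
- l (vid=5) has no partner → padded with NULL.
- l (vid=4) has no partner → padded with NULL.
- l (vid=6) has no partner → padded with NULL.
- l (vid=4) has no partner → padded with NULL.
- l (vid=4) has no partner → padded with NULL.
- l (vid=NULL) has no partner → padded with NULL.
- l (vid=9) has no partner → padded with NULL.
After projecting and ordering:
r.km | l.plate
NULL | AX
NULL | JV
NULL | LS
NULL | NU
NULL | OC
NULL | NULL
NULL | NULL

(NULL, AX); (NULL, JV); (NULL, LS); (NULL, NU); (NULL, OC); (NULL, NULL); (NULL, NULL)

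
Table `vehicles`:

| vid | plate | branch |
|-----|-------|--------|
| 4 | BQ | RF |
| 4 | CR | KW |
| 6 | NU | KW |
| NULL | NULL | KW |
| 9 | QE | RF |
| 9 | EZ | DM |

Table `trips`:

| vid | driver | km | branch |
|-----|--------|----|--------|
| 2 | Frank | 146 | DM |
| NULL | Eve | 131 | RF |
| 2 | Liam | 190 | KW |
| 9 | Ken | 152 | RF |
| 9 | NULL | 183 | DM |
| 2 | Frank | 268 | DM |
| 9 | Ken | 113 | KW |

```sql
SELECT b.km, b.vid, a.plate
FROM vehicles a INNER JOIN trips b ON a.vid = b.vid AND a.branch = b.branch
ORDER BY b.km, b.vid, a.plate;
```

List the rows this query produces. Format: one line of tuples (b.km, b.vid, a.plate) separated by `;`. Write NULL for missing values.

(152, 9, QE); (183, 9, EZ)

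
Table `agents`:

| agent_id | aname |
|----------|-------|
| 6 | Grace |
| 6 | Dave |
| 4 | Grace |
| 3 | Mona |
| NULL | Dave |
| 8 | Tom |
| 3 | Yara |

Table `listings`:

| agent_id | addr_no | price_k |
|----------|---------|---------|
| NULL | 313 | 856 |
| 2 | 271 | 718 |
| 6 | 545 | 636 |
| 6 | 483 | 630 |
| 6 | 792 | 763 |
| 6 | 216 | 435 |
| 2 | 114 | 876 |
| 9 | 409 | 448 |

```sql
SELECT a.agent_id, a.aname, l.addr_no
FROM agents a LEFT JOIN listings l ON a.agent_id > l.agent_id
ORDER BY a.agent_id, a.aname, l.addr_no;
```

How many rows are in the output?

17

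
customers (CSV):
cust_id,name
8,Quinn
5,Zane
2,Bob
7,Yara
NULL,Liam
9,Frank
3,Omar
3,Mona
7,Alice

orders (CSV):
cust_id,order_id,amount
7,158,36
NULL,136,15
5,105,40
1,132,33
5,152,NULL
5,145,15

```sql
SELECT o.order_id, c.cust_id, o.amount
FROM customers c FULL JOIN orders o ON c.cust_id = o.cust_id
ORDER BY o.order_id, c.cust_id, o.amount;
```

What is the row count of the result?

FULL OUTER JOIN keeps every row from both sides; unmatched rows get NULL for the other side's columns.
Matching on c.cust_id = o.cust_id. A NULL in a compared column never satisfies the condition.
Matched pairs: 5; unmatched c rows kept: 6; unmatched o rows kept: 2.
Total: 5 matched + 8 padded = 13 rows.

13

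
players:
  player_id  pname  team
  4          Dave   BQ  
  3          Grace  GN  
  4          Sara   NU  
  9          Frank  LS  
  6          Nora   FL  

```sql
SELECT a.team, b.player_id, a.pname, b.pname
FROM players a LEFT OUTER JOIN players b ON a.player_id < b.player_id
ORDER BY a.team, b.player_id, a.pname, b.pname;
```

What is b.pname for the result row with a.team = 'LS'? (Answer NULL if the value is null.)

LEFT JOIN keeps every row from `players a`; unmatched rows get NULL for `players b`'s columns.
Matching on a.player_id < b.player_id.
- a[0] player_id=4 → 2 match(es) in b → 2 row(s).
- a[1] player_id=3 → 4 match(es) in b → 4 row(s).
- a[2] player_id=4 → 2 match(es) in b → 2 row(s).
- a[3] player_id=9 → no match; kept with NULLs on the b side.
- a[4] player_id=6 → 1 match(es) in b → 1 row(s).

NULL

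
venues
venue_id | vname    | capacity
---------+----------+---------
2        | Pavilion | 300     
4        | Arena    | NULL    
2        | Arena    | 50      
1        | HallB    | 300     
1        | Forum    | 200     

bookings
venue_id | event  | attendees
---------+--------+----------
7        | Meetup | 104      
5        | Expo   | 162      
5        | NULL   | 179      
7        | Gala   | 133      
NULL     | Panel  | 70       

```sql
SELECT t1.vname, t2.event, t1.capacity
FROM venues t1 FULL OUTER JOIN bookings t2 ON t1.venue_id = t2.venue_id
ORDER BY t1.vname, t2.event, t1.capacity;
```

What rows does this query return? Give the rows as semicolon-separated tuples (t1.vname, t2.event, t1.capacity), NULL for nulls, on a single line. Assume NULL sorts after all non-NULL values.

(Arena, NULL, 50); (Arena, NULL, NULL); (Forum, NULL, 200); (HallB, NULL, 300); (Pavilion, NULL, 300); (NULL, Expo, NULL); (NULL, Gala, NULL); (NULL, Meetup, NULL); (NULL, Panel, NULL); (NULL, NULL, NULL)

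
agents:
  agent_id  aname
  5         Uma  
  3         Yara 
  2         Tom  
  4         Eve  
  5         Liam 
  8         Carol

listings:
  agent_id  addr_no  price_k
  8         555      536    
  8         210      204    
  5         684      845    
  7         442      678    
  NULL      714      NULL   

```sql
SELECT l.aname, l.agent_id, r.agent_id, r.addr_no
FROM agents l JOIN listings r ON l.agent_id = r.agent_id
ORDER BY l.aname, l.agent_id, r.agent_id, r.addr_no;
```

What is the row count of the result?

INNER JOIN keeps only pairs where the ON condition holds.
Matching on l.agent_id = r.agent_id. A NULL in a compared column never satisfies the condition.
Matched pairs: 4.
Total: 4 rows.

4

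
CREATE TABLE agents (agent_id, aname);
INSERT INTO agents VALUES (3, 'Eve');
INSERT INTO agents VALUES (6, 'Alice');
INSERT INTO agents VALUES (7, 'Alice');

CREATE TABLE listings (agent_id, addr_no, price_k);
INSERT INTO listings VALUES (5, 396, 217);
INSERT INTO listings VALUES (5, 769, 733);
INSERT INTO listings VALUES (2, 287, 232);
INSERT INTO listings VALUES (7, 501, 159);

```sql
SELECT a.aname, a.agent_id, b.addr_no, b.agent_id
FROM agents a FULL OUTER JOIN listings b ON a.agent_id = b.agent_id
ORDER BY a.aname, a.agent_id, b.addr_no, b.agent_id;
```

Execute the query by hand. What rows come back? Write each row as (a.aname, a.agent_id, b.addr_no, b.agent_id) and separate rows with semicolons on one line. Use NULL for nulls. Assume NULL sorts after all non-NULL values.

(Alice, 6, NULL, NULL); (Alice, 7, 501, 7); (Eve, 3, NULL, NULL); (NULL, NULL, 287, 2); (NULL, NULL, 396, 5); (NULL, NULL, 769, 5)

FULL OUTER JOIN keeps every row from both sides; unmatched rows get NULL for the other side's columns.
Matching on a.agent_id = b.agent_id.
- agent_id=3: no b row matches, row kept with b columns NULL.
- agent_id=6: no b row matches, row kept with b columns NULL.
- agent_id=7: 1 matching b row(s), so 1 row(s) emitted.
- plus 3 unmatched b row(s), each kept with NULL a columns.
After projecting and ordering:
a.aname | a.agent_id | b.addr_no | b.agent_id
Alice | 6 | NULL | NULL
Alice | 7 | 501 | 7
Eve | 3 | NULL | NULL
NULL | NULL | 287 | 2
NULL | NULL | 396 | 5
NULL | NULL | 769 | 5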